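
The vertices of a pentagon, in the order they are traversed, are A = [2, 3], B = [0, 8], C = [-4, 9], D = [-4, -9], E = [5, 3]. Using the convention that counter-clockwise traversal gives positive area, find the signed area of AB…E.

Apply Gauss's area formula: 2A = Σ (x_i·y_{i+1} − x_{i+1}·y_i), indices taken mod 5.
Σ = (16) + (32) + (72) + (33) + (9) = 162
Signed area = Σ/2 = 81 (positive ⇒ counter-clockwise traversal).

81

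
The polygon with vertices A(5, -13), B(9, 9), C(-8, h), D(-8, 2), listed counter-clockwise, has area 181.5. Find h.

Write out the shoelace sum; only the two edges meeting at C involve h:
2·Area = [(9·h − (-8)·9) + ((-8)·2 − (-8)·h)] + 256
       = 17·h + 312 = 363
⇒ h = 3.

3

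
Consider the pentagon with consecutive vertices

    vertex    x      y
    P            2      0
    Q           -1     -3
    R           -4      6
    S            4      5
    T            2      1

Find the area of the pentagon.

Σ = (-6) + (-18) + (-44) + (-6) + (-2) = -76
Area = |Σ|/2 = 38.

38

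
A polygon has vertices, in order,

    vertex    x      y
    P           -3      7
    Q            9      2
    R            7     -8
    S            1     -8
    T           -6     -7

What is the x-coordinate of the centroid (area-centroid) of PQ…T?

148/107

Apply Gauss's area formula. First the cross-terms c_i = x_i·y_{i+1} − x_{i+1}·y_i:
  -69, -86, -48, -55, -63  ⇒  2A = -321, A = -160.5.
Then Σ (x_i + x_{i+1})·c_i = -1332, so x̄ = -1332 / (6·(-160.5)) = 148/107.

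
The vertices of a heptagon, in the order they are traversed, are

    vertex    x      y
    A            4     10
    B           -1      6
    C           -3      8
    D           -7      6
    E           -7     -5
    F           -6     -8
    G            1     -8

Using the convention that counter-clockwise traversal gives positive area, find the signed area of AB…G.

Cross-terms: 34, 10, 38, 77, 26, 56, 42  ⇒  Σ = 283
Signed area = Σ/2 = 141.5 (positive ⇒ counter-clockwise traversal).

141.5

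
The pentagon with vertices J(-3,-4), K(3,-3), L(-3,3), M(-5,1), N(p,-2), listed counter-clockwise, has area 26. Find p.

-3

Write out the shoelace sum; only the two edges meeting at N involve p:
2·Area = [((-5)·(-2) − p·1) + (p·(-4) − (-3)·(-2))] + 33
       = -5·p + 37 = 52
⇒ p = -3.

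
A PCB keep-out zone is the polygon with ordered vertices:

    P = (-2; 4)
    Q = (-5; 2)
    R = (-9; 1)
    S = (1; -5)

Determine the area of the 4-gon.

P→Q: (-2)(2) − (-5)(4) = 16
Q→R: (-5)(1) − (-9)(2) = 13
R→S: (-9)(-5) − (1)(1) = 44
S→P: (1)(4) − (-2)(-5) = -6
Σ = 67
Area = |Σ|/2 = 33.5.

33.5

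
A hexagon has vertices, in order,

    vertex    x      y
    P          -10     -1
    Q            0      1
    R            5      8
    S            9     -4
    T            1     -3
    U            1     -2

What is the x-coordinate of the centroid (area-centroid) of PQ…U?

Apply Gauss's area formula. First the cross-terms c_i = x_i·y_{i+1} − x_{i+1}·y_i:
  -10, -5, -92, -23, 1, -21  ⇒  2A = -150, A = -75.
Then Σ (x_i + x_{i+1})·c_i = -1252, so x̄ = -1252 / (6·(-75)) = 626/225.

626/225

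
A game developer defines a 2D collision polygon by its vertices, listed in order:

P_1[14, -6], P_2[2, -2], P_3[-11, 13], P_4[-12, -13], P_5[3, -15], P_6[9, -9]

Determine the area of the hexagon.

343

Apply the shoelace formula: 2A = Σ (x_i·y_{i+1} − x_{i+1}·y_i), indices taken mod 6.
Cross-terms: -16, 4, 299, 219, 108, 72  ⇒  Σ = 686
Area = |Σ|/2 = 343.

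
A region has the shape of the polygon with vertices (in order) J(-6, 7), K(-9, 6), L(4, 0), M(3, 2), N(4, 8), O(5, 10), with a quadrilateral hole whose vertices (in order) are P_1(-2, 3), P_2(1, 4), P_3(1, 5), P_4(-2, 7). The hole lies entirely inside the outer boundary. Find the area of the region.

Outer boundary:
Σ = (27) + (-24) + (8) + (16) + (0) + (95) = 122
Area = |Σ|/2 = 61.
Hole:
P_1→P_2: (-2)(4) − (1)(3) = -11
P_2→P_3: (1)(5) − (1)(4) = 1
P_3→P_4: (1)(7) − (-2)(5) = 17
P_4→P_1: (-2)(3) − (-2)(7) = 8
Σ = 15
Area = |Σ|/2 = 7.5.
Net area = 61 − 7.5 = 53.5.

53.5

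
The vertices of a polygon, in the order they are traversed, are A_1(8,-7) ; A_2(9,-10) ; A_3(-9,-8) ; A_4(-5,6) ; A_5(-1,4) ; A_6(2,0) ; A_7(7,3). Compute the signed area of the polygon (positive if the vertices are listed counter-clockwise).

-181

Cross-terms: -17, -162, -94, -14, -8, 6, -73  ⇒  Σ = -362
Signed area = Σ/2 = -181 (negative ⇒ clockwise traversal).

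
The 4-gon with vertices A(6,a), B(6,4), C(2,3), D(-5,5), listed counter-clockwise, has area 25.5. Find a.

Write out the shoelace sum; only the two edges meeting at A involve a:
2·Area = [((-5)·a − 6·5) + (6·4 − 6·a)] + 35
       = -11·a + 29 = 51
⇒ a = -2.

-2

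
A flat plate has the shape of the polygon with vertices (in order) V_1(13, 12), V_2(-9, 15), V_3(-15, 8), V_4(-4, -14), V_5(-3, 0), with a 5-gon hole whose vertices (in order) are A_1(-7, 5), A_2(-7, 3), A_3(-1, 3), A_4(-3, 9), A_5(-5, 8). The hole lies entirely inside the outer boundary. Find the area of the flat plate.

Outer boundary:
Apply the shoelace formula: 2A = Σ (x_i·y_{i+1} − x_{i+1}·y_i), indices taken mod 5.
Σ = (303) + (153) + (242) + (-42) + (-36) = 620
Area = |Σ|/2 = 310.
Hole:
Apply the shoelace formula: 2A = Σ (x_i·y_{i+1} − x_{i+1}·y_i), indices taken mod 5.
A_1→A_2: (-7)(3) − (-7)(5) = 14
A_2→A_3: (-7)(3) − (-1)(3) = -18
A_3→A_4: (-1)(9) − (-3)(3) = 0
A_4→A_5: (-3)(8) − (-5)(9) = 21
A_5→A_1: (-5)(5) − (-7)(8) = 31
Σ = 48
Area = |Σ|/2 = 24.
Net area = 310 − 24 = 286.

286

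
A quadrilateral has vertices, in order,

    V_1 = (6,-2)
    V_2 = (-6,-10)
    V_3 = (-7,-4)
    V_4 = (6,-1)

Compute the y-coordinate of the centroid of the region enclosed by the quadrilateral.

-457/93

Apply Gauss's area formula. First the cross-terms c_i = x_i·y_{i+1} − x_{i+1}·y_i:
  -72, -46, 31, -6  ⇒  2A = -93, A = -46.5.
Then Σ (y_i + y_{i+1})·c_i = 1371, so ȳ = 1371 / (6·(-46.5)) = -457/93.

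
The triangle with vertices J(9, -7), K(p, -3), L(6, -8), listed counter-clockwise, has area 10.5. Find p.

Write out the shoelace sum; only the two edges meeting at K involve p:
2·Area = [(9·(-3) − p·(-7)) + (p·(-8) − 6·(-3))] + 30
       = -1·p + 21 = 21
⇒ p = 0.

0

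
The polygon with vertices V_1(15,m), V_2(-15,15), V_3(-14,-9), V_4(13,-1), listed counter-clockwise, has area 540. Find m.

13

Write out the shoelace sum; only the two edges meeting at V_1 involve m:
2·Area = [(13·m − 15·(-1)) + (15·15 − (-15)·m)] + 476
       = 28·m + 716 = 1080
⇒ m = 13.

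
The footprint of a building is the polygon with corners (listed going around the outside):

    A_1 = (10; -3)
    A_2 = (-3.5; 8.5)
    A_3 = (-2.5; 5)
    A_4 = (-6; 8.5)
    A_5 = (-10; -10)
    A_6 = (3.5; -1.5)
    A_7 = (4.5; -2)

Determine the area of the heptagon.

144.125

Apply the shoelace (surveyor's) formula: 2A = Σ (x_i·y_{i+1} − x_{i+1}·y_i), indices taken mod 7.
Σ = (74.5) + (3.75) + (8.75) + (145) + (50) + (-0.25) + (6.5) = 288.25
Area = |Σ|/2 = 144.125.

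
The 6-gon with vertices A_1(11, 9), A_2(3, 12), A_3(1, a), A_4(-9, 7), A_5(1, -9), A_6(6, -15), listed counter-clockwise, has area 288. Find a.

12

Write out the shoelace sum; only the two edges meeting at A_3 involve a:
2·Area = [(3·a − 1·12) + (1·7 − (-9)·a)] + 437
       = 12·a + 432 = 576
⇒ a = 12.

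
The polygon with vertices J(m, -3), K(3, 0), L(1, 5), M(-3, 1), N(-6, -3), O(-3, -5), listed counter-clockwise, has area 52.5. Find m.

The doubled signed area Σ (x_i y_{i+1} − x_{i+1} y_i) is linear in m.
With m=0 it equals 85; the coefficient of m is 5 (from the two edges through J).
So 5·m + 85 = 2·52.5 = 105 ⇒ m = 4.

4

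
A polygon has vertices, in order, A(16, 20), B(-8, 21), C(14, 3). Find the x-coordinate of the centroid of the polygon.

22/3

Apply the surveyor's formula. First the cross-terms c_i = x_i·y_{i+1} − x_{i+1}·y_i:
  496, -318, 232  ⇒  2A = 410, A = 205.
Then Σ (x_i + x_{i+1})·c_i = 9020, so x̄ = 9020 / (6·205) = 22/3.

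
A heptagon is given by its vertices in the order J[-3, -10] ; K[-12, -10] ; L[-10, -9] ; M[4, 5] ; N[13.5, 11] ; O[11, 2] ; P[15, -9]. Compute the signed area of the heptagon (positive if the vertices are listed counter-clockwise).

Apply the shoelace (surveyor's) formula: 2A = Σ (x_i·y_{i+1} − x_{i+1}·y_i), indices taken mod 7.
Σ = (-90) + (8) + (-14) + (-23.5) + (-94) + (-129) + (-177) = -519.5
Signed area = Σ/2 = -259.75 (negative ⇒ clockwise traversal).

-259.75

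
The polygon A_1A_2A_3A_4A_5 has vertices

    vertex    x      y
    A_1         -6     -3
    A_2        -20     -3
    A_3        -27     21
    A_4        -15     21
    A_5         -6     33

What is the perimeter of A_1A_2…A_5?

102

|A_1A_2| = √((-14)² + (0)²) = √196 = 14
|A_2A_3| = √((-7)² + (24)²) = √625 = 25
|A_3A_4| = √((12)² + (0)²) = √144 = 12
|A_4A_5| = √((9)² + (12)²) = √225 = 15
|A_5A_1| = √((0)² + (-36)²) = √1296 = 36
Perimeter = 14 + 25 + 12 + 15 + 36 = 102.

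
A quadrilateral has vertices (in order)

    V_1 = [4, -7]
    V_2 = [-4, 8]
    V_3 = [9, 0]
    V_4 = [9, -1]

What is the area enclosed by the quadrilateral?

68

V_1→V_2: (4)(8) − (-4)(-7) = 4
V_2→V_3: (-4)(0) − (9)(8) = -72
V_3→V_4: (9)(-1) − (9)(0) = -9
V_4→V_1: (9)(-7) − (4)(-1) = -59
Σ = -136
Area = |Σ|/2 = 68.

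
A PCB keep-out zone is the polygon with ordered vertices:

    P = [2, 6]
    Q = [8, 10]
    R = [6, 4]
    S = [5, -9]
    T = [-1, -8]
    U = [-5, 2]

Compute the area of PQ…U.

Apply the shoelace (surveyor's) formula: 2A = Σ (x_i·y_{i+1} − x_{i+1}·y_i), indices taken mod 6.
Σ = (-28) + (-28) + (-74) + (-49) + (-42) + (-34) = -255
Area = |Σ|/2 = 127.5.

127.5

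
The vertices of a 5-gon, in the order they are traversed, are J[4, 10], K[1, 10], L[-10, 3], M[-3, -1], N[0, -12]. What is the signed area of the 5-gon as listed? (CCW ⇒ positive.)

Σ = (30) + (103) + (19) + (36) + (48) = 236
Signed area = Σ/2 = 118 (positive ⇒ counter-clockwise traversal).

118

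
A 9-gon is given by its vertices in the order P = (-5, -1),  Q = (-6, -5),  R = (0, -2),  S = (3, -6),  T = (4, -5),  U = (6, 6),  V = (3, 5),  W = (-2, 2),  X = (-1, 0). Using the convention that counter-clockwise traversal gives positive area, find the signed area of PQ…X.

P→Q: (-5)(-5) − (-6)(-1) = 19
Q→R: (-6)(-2) − (0)(-5) = 12
R→S: (0)(-6) − (3)(-2) = 6
S→T: (3)(-5) − (4)(-6) = 9
T→U: (4)(6) − (6)(-5) = 54
U→V: (6)(5) − (3)(6) = 12
V→W: (3)(2) − (-2)(5) = 16
W→X: (-2)(0) − (-1)(2) = 2
X→P: (-1)(-1) − (-5)(0) = 1
Σ = 131
Signed area = Σ/2 = 65.5 (positive ⇒ counter-clockwise traversal).

65.5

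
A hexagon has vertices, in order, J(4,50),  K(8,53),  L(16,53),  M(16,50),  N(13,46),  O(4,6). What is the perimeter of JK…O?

|JK| = √((4)² + (3)²) = √25 = 5
|KL| = √((8)² + (0)²) = √64 = 8
|LM| = √((0)² + (-3)²) = √9 = 3
|MN| = √((-3)² + (-4)²) = √25 = 5
|NO| = √((-9)² + (-40)²) = √1681 = 41
|OJ| = √((0)² + (44)²) = √1936 = 44
Perimeter = 5 + 8 + 3 + 5 + 41 + 44 = 106.

106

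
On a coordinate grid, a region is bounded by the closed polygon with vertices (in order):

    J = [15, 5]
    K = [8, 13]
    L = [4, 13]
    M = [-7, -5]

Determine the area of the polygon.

Σ = (155) + (52) + (71) + (40) = 318
Area = |Σ|/2 = 159.

159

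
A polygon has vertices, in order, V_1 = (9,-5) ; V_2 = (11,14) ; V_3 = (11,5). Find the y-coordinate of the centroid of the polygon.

14/3

Apply the surveyor's formula. First the cross-terms c_i = x_i·y_{i+1} − x_{i+1}·y_i:
  181, -99, -100  ⇒  2A = -18, A = -9.
Then Σ (y_i + y_{i+1})·c_i = -252, so ȳ = -252 / (6·(-9)) = 14/3.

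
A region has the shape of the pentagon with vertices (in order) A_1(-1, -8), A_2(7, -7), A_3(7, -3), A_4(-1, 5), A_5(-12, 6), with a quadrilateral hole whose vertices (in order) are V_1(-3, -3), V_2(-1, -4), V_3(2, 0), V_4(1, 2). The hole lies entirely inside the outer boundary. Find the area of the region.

127.5

Outer boundary:
Apply Gauss's area formula: 2A = Σ (x_i·y_{i+1} − x_{i+1}·y_i), indices taken mod 5.
A_1→A_2: (-1)(-7) − (7)(-8) = 63
A_2→A_3: (7)(-3) − (7)(-7) = 28
A_3→A_4: (7)(5) − (-1)(-3) = 32
A_4→A_5: (-1)(6) − (-12)(5) = 54
A_5→A_1: (-12)(-8) − (-1)(6) = 102
Σ = 279
Area = |Σ|/2 = 139.5.
Hole:
Apply the surveyor's formula: 2A = Σ (x_i·y_{i+1} − x_{i+1}·y_i), indices taken mod 4.
V_1→V_2: (-3)(-4) − (-1)(-3) = 9
V_2→V_3: (-1)(0) − (2)(-4) = 8
V_3→V_4: (2)(2) − (1)(0) = 4
V_4→V_1: (1)(-3) − (-3)(2) = 3
Σ = 24
Area = |Σ|/2 = 12.
Net area = 139.5 − 12 = 127.5.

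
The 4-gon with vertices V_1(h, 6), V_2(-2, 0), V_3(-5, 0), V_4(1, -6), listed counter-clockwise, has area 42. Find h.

The doubled signed area Σ (x_i y_{i+1} − x_{i+1} y_i) is linear in h.
With h=0 it equals 48; the coefficient of h is 6 (from the two edges through V_1).
So 6·h + 48 = 2·42 = 84 ⇒ h = 6.

6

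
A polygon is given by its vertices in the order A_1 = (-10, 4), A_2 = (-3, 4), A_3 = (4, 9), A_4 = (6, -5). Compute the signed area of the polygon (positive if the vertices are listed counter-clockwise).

Apply Gauss's area formula: 2A = Σ (x_i·y_{i+1} − x_{i+1}·y_i), indices taken mod 4.
Σ = (-28) + (-43) + (-74) + (-26) = -171
Signed area = Σ/2 = -85.5 (negative ⇒ clockwise traversal).

-85.5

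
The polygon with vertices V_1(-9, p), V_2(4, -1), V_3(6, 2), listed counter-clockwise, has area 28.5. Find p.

Write out the shoelace sum; only the two edges meeting at V_1 involve p:
2·Area = [(6·p − (-9)·2) + ((-9)·(-1) − 4·p)] + 14
       = 2·p + 41 = 57
⇒ p = 8.

8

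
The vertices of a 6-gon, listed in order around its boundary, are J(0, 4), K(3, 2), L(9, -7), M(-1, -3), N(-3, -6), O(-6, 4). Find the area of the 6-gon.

80

Σ = (-12) + (-39) + (-34) + (-3) + (-48) + (-24) = -160
Area = |Σ|/2 = 80.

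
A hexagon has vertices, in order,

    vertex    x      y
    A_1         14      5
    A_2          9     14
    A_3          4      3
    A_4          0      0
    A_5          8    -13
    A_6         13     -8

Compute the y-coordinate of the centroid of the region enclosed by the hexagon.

Apply the shoelace formula. First the cross-terms c_i = x_i·y_{i+1} − x_{i+1}·y_i:
  151, -29, 0, 0, 105, 177  ⇒  2A = 404, A = 202.
Then Σ (y_i + y_{i+1})·c_i = -360, so ȳ = -360 / (6·202) = -30/101.

-30/101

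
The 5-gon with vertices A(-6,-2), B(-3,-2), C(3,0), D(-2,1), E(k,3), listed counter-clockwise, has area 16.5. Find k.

-2

The doubled signed area Σ (x_i y_{i+1} − x_{i+1} y_i) is linear in k.
With k=0 it equals 27; the coefficient of k is -3 (from the two edges through E).
So -3·k + 27 = 2·16.5 = 33 ⇒ k = -2.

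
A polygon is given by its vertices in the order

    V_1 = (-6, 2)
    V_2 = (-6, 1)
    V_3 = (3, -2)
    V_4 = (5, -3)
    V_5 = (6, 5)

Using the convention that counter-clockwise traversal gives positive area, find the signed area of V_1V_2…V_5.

Apply Gauss's area formula: 2A = Σ (x_i·y_{i+1} − x_{i+1}·y_i), indices taken mod 5.
V_1→V_2: (-6)(1) − (-6)(2) = 6
V_2→V_3: (-6)(-2) − (3)(1) = 9
V_3→V_4: (3)(-3) − (5)(-2) = 1
V_4→V_5: (5)(5) − (6)(-3) = 43
V_5→V_1: (6)(2) − (-6)(5) = 42
Σ = 101
Signed area = Σ/2 = 50.5 (positive ⇒ counter-clockwise traversal).

50.5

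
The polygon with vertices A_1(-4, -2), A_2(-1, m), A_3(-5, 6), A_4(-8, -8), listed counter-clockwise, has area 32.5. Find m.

The doubled signed area Σ (x_i y_{i+1} − x_{i+1} y_i) is linear in m.
With m=0 it equals 64; the coefficient of m is 1 (from the two edges through A_2).
So 1·m + 64 = 2·32.5 = 65 ⇒ m = 1.

1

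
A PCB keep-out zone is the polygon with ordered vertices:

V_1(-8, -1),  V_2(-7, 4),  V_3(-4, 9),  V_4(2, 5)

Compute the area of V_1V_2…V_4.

Σ = (-39) + (-47) + (-38) + (38) = -86
Area = |Σ|/2 = 43.

43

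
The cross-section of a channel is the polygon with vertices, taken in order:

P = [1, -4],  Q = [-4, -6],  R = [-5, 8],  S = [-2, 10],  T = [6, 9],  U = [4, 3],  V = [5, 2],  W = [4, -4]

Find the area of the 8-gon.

Apply the surveyor's formula: 2A = Σ (x_i·y_{i+1} − x_{i+1}·y_i), indices taken mod 8.
Σ = (-22) + (-62) + (-34) + (-78) + (-18) + (-7) + (-28) + (-12) = -261
Area = |Σ|/2 = 130.5.

130.5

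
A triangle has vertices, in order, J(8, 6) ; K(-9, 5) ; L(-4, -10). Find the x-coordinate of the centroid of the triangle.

-5/3

Apply the surveyor's formula. First the cross-terms c_i = x_i·y_{i+1} − x_{i+1}·y_i:
  94, 110, 56  ⇒  2A = 260, A = 130.
Then Σ (x_i + x_{i+1})·c_i = -1300, so x̄ = -1300 / (6·130) = -5/3.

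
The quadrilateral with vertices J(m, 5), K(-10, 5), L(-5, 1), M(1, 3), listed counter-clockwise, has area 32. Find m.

5

Write out the shoelace sum; only the two edges meeting at J involve m:
2·Area = [(1·5 − m·3) + (m·5 − (-10)·5)] + -1
       = 2·m + 54 = 64
⇒ m = 5.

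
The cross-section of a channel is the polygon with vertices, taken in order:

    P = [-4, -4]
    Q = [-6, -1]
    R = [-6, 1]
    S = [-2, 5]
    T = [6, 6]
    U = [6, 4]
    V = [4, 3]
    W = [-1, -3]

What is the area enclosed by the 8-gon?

Apply the shoelace formula: 2A = Σ (x_i·y_{i+1} − x_{i+1}·y_i), indices taken mod 8.
P→Q: (-4)(-1) − (-6)(-4) = -20
Q→R: (-6)(1) − (-6)(-1) = -12
R→S: (-6)(5) − (-2)(1) = -28
S→T: (-2)(6) − (6)(5) = -42
T→U: (6)(4) − (6)(6) = -12
U→V: (6)(3) − (4)(4) = 2
V→W: (4)(-3) − (-1)(3) = -9
W→P: (-1)(-4) − (-4)(-3) = -8
Σ = -129
Area = |Σ|/2 = 64.5.

64.5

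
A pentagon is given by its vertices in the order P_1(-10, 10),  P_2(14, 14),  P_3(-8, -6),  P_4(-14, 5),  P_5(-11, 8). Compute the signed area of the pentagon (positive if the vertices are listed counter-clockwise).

-231.5

Apply the shoelace (surveyor's) formula: 2A = Σ (x_i·y_{i+1} − x_{i+1}·y_i), indices taken mod 5.
Σ = (-280) + (28) + (-124) + (-57) + (-30) = -463
Signed area = Σ/2 = -231.5 (negative ⇒ clockwise traversal).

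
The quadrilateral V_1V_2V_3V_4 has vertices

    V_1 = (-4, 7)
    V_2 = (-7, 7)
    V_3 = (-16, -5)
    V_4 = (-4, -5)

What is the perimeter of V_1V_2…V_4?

42

|V_1V_2| = √((-3)² + (0)²) = √9 = 3
|V_2V_3| = √((-9)² + (-12)²) = √225 = 15
|V_3V_4| = √((12)² + (0)²) = √144 = 12
|V_4V_1| = √((0)² + (12)²) = √144 = 12
Perimeter = 3 + 15 + 12 + 12 = 42.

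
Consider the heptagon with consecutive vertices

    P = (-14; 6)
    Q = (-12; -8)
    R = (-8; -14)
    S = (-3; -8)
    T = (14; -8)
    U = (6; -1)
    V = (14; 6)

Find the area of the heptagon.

349

Σ = (184) + (104) + (22) + (136) + (34) + (50) + (168) = 698
Area = |Σ|/2 = 349.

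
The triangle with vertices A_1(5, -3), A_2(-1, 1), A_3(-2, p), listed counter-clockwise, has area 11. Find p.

Write out the shoelace sum; only the two edges meeting at A_3 involve p:
2·Area = [((-1)·p − (-2)·1) + ((-2)·(-3) − 5·p)] + 2
       = -6·p + 10 = 22
⇒ p = -2.

-2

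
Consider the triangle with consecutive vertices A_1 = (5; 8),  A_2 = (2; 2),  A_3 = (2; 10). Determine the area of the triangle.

12

Σ = (-6) + (16) + (-34) = -24
Area = |Σ|/2 = 12.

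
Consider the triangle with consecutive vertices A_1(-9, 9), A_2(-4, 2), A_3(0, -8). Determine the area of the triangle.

Cross-terms: 18, 32, -72  ⇒  Σ = -22
Area = |Σ|/2 = 11.

11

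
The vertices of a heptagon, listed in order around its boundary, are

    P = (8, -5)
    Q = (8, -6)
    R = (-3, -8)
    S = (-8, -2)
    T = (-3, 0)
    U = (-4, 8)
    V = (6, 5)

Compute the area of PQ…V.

Apply Gauss's area formula: 2A = Σ (x_i·y_{i+1} − x_{i+1}·y_i), indices taken mod 7.
Cross-terms: -8, -82, -58, -6, -24, -68, -70  ⇒  Σ = -316
Area = |Σ|/2 = 158.

158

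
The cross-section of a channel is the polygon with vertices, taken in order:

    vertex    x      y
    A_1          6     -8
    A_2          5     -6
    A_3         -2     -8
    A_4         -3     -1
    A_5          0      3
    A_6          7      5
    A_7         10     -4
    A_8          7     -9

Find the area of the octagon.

121

Apply the shoelace formula: 2A = Σ (x_i·y_{i+1} − x_{i+1}·y_i), indices taken mod 8.
A_1→A_2: (6)(-6) − (5)(-8) = 4
A_2→A_3: (5)(-8) − (-2)(-6) = -52
A_3→A_4: (-2)(-1) − (-3)(-8) = -22
A_4→A_5: (-3)(3) − (0)(-1) = -9
A_5→A_6: (0)(5) − (7)(3) = -21
A_6→A_7: (7)(-4) − (10)(5) = -78
A_7→A_8: (10)(-9) − (7)(-4) = -62
A_8→A_1: (7)(-8) − (6)(-9) = -2
Σ = -242
Area = |Σ|/2 = 121.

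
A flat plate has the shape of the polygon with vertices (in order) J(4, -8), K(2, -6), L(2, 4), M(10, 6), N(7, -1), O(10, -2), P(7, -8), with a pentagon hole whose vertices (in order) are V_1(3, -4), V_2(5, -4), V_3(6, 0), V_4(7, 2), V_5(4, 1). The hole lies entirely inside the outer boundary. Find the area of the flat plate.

Outer boundary:
Apply the surveyor's formula: 2A = Σ (x_i·y_{i+1} − x_{i+1}·y_i), indices taken mod 7.
J→K: (4)(-6) − (2)(-8) = -8
K→L: (2)(4) − (2)(-6) = 20
L→M: (2)(6) − (10)(4) = -28
M→N: (10)(-1) − (7)(6) = -52
N→O: (7)(-2) − (10)(-1) = -4
O→P: (10)(-8) − (7)(-2) = -66
P→J: (7)(-8) − (4)(-8) = -24
Σ = -162
Area = |Σ|/2 = 81.
Hole:
Apply the shoelace formula: 2A = Σ (x_i·y_{i+1} − x_{i+1}·y_i), indices taken mod 5.
V_1→V_2: (3)(-4) − (5)(-4) = 8
V_2→V_3: (5)(0) − (6)(-4) = 24
V_3→V_4: (6)(2) − (7)(0) = 12
V_4→V_5: (7)(1) − (4)(2) = -1
V_5→V_1: (4)(-4) − (3)(1) = -19
Σ = 24
Area = |Σ|/2 = 12.
Net area = 81 − 12 = 69.

69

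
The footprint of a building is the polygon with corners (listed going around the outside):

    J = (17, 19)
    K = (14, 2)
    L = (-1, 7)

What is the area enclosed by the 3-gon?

135

Cross-terms: -232, 100, -138  ⇒  Σ = -270
Area = |Σ|/2 = 135.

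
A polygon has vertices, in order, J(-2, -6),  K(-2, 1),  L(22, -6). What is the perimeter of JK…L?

56

|JK| = √((0)² + (7)²) = √49 = 7
|KL| = √((24)² + (-7)²) = √625 = 25
|LJ| = √((-24)² + (0)²) = √576 = 24
Perimeter = 7 + 25 + 24 = 56.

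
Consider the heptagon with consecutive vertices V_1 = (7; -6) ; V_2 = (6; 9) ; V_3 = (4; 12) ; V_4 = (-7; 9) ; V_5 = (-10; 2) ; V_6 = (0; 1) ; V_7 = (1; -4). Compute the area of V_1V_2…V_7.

Apply Gauss's area formula: 2A = Σ (x_i·y_{i+1} − x_{i+1}·y_i), indices taken mod 7.
Σ = (99) + (36) + (120) + (76) + (-10) + (-1) + (22) = 342
Area = |Σ|/2 = 171.

171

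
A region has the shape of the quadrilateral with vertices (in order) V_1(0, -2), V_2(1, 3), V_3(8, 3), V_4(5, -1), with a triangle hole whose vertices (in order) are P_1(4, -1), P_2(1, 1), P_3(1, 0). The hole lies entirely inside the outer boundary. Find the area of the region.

Outer boundary:
Apply the surveyor's formula: 2A = Σ (x_i·y_{i+1} − x_{i+1}·y_i), indices taken mod 4.
V_1→V_2: (0)(3) − (1)(-2) = 2
V_2→V_3: (1)(3) − (8)(3) = -21
V_3→V_4: (8)(-1) − (5)(3) = -23
V_4→V_1: (5)(-2) − (0)(-1) = -10
Σ = -52
Area = |Σ|/2 = 26.
Hole:
Σ = (5) + (-1) + (-1) = 3
Area = |Σ|/2 = 1.5.
Net area = 26 − 1.5 = 24.5.

24.5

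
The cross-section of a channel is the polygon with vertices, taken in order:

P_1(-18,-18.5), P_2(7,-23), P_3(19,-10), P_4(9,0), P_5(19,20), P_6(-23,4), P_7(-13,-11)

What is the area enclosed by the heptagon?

1032

Apply the shoelace (surveyor's) formula: 2A = Σ (x_i·y_{i+1} − x_{i+1}·y_i), indices taken mod 7.
Σ = (543.5) + (367) + (90) + (180) + (536) + (305) + (42.5) = 2064
Area = |Σ|/2 = 1032.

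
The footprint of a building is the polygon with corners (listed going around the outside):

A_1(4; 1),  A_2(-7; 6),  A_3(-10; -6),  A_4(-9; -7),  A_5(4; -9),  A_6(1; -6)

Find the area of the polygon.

Apply the shoelace (surveyor's) formula: 2A = Σ (x_i·y_{i+1} − x_{i+1}·y_i), indices taken mod 6.
Σ = (31) + (102) + (16) + (109) + (-15) + (25) = 268
Area = |Σ|/2 = 134.

134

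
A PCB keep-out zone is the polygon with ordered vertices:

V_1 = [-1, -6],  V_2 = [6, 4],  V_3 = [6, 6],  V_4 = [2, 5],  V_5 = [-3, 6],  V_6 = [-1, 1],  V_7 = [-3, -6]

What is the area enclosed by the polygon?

56.5

Apply the shoelace (surveyor's) formula: 2A = Σ (x_i·y_{i+1} − x_{i+1}·y_i), indices taken mod 7.
Σ = (32) + (12) + (18) + (27) + (3) + (9) + (12) = 113
Area = |Σ|/2 = 56.5.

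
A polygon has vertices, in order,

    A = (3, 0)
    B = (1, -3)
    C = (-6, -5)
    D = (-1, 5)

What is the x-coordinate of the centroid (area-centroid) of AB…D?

-49/41

Apply the shoelace (surveyor's) formula. First the cross-terms c_i = x_i·y_{i+1} − x_{i+1}·y_i:
  -9, -23, -35, -15  ⇒  2A = -82, A = -41.
Then Σ (x_i + x_{i+1})·c_i = 294, so x̄ = 294 / (6·(-41)) = -49/41.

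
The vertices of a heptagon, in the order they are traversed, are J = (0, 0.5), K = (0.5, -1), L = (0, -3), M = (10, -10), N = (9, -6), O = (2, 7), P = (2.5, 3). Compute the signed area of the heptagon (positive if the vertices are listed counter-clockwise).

Apply the shoelace formula: 2A = Σ (x_i·y_{i+1} − x_{i+1}·y_i), indices taken mod 7.
Σ = (-0.25) + (-1.5) + (30) + (30) + (75) + (-11.5) + (1.25) = 123
Signed area = Σ/2 = 61.5 (positive ⇒ counter-clockwise traversal).

61.5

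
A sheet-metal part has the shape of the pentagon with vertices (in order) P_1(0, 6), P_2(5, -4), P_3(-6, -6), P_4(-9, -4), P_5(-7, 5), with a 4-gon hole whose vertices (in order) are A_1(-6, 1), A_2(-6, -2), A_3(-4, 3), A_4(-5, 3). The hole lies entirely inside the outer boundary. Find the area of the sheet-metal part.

110.5

Outer boundary:
Apply Gauss's area formula: 2A = Σ (x_i·y_{i+1} − x_{i+1}·y_i), indices taken mod 5.
Σ = (-30) + (-54) + (-30) + (-73) + (-42) = -229
Area = |Σ|/2 = 114.5.
Hole:
Σ = (18) + (-26) + (3) + (13) = 8
Area = |Σ|/2 = 4.
Net area = 114.5 − 4 = 110.5.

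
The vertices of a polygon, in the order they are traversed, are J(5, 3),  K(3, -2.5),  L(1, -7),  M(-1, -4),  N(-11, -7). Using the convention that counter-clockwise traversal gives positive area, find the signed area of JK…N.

Σ = (-21.5) + (-18.5) + (-11) + (-37) + (2) = -86
Signed area = Σ/2 = -43 (negative ⇒ clockwise traversal).

-43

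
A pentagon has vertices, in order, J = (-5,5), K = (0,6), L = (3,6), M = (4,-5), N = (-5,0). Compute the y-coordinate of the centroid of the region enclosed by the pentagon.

Apply the shoelace (surveyor's) formula. First the cross-terms c_i = x_i·y_{i+1} − x_{i+1}·y_i:
  -30, -18, -39, -25, -25  ⇒  2A = -137, A = -68.5.
Then Σ (y_i + y_{i+1})·c_i = -585, so ȳ = -585 / (6·(-68.5)) = 195/137.

195/137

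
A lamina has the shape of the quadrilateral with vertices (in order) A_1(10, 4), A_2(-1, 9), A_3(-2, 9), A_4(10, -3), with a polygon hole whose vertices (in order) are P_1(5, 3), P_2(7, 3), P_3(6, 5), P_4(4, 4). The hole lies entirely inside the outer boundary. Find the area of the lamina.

Outer boundary:
Apply Gauss's area formula: 2A = Σ (x_i·y_{i+1} − x_{i+1}·y_i), indices taken mod 4.
A_1→A_2: (10)(9) − (-1)(4) = 94
A_2→A_3: (-1)(9) − (-2)(9) = 9
A_3→A_4: (-2)(-3) − (10)(9) = -84
A_4→A_1: (10)(4) − (10)(-3) = 70
Σ = 89
Area = |Σ|/2 = 44.5.
Hole:
Σ = (-6) + (17) + (4) + (-8) = 7
Area = |Σ|/2 = 3.5.
Net area = 44.5 − 3.5 = 41.

41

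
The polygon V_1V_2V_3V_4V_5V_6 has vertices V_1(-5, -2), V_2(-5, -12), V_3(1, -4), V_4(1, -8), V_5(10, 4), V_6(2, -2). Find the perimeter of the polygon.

56

|V_1V_2| = √((0)² + (-10)²) = √100 = 10
|V_2V_3| = √((6)² + (8)²) = √100 = 10
|V_3V_4| = √((0)² + (-4)²) = √16 = 4
|V_4V_5| = √((9)² + (12)²) = √225 = 15
|V_5V_6| = √((-8)² + (-6)²) = √100 = 10
|V_6V_1| = √((-7)² + (0)²) = √49 = 7
Perimeter = 10 + 10 + 4 + 15 + 10 + 7 = 56.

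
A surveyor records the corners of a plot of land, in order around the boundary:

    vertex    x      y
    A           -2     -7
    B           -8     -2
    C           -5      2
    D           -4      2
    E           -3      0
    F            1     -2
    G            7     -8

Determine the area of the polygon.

63.5

Cross-terms: -52, -26, -2, 6, 6, 6, -65  ⇒  Σ = -127
Area = |Σ|/2 = 63.5.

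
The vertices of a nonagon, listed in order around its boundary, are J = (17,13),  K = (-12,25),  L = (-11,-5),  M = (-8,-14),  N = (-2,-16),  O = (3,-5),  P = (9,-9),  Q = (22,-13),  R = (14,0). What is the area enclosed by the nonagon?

Apply the shoelace formula: 2A = Σ (x_i·y_{i+1} − x_{i+1}·y_i), indices taken mod 9.
Cross-terms: 581, 335, 114, 100, 58, 18, 81, 182, 182  ⇒  Σ = 1651
Area = |Σ|/2 = 825.5.

825.5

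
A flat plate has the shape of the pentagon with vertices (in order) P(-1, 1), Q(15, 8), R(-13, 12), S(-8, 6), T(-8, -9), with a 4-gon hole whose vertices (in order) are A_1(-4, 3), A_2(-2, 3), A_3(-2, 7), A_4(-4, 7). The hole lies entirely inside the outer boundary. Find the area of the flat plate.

183

Outer boundary:
Apply the surveyor's formula: 2A = Σ (x_i·y_{i+1} − x_{i+1}·y_i), indices taken mod 5.
P→Q: (-1)(8) − (15)(1) = -23
Q→R: (15)(12) − (-13)(8) = 284
R→S: (-13)(6) − (-8)(12) = 18
S→T: (-8)(-9) − (-8)(6) = 120
T→P: (-8)(1) − (-1)(-9) = -17
Σ = 382
Area = |Σ|/2 = 191.
Hole:
Σ = (-6) + (-8) + (14) + (16) = 16
Area = |Σ|/2 = 8.
Net area = 191 − 8 = 183.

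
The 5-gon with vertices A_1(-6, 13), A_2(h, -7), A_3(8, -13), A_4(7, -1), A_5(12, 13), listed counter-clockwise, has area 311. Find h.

-4

The doubled signed area Σ (x_i y_{i+1} − x_{i+1} y_i) is linear in h.
With h=0 it equals 518; the coefficient of h is -26 (from the two edges through A_2).
So -26·h + 518 = 2·311 = 622 ⇒ h = -4.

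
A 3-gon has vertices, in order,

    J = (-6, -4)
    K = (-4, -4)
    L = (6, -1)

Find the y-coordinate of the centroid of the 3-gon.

Apply Gauss's area formula. First the cross-terms c_i = x_i·y_{i+1} − x_{i+1}·y_i:
  8, 28, -30  ⇒  2A = 6, A = 3.
Then Σ (y_i + y_{i+1})·c_i = -54, so ȳ = -54 / (6·3) = -3.

-3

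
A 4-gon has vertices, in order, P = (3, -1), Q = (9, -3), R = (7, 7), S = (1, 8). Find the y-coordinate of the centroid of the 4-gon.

Apply the surveyor's formula. First the cross-terms c_i = x_i·y_{i+1} − x_{i+1}·y_i:
  0, 84, 49, -25  ⇒  2A = 108, A = 54.
Then Σ (y_i + y_{i+1})·c_i = 896, so ȳ = 896 / (6·54) = 224/81.

224/81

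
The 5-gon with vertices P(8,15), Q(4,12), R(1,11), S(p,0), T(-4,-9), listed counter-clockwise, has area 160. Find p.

The doubled signed area Σ (x_i y_{i+1} − x_{i+1} y_i) is linear in p.
With p=0 it equals 80; the coefficient of p is -20 (from the two edges through S).
So -20·p + 80 = 2·160 = 320 ⇒ p = -12.

-12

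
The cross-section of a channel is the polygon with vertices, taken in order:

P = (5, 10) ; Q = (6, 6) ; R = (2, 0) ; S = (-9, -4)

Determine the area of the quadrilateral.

60

Apply the surveyor's formula: 2A = Σ (x_i·y_{i+1} − x_{i+1}·y_i), indices taken mod 4.
Σ = (-30) + (-12) + (-8) + (-70) = -120
Area = |Σ|/2 = 60.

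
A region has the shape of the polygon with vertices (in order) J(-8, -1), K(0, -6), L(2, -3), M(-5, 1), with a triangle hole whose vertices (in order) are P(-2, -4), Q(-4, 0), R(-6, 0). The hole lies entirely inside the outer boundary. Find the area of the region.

Outer boundary:
Σ = (48) + (12) + (-13) + (13) = 60
Area = |Σ|/2 = 30.
Hole:
Apply the surveyor's formula: 2A = Σ (x_i·y_{i+1} − x_{i+1}·y_i), indices taken mod 3.
Σ = (-16) + (0) + (24) = 8
Area = |Σ|/2 = 4.
Net area = 30 − 4 = 26.

26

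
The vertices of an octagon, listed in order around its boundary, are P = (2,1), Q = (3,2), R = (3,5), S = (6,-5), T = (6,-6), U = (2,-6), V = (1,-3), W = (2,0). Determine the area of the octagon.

Apply the surveyor's formula: 2A = Σ (x_i·y_{i+1} − x_{i+1}·y_i), indices taken mod 8.
Σ = (1) + (9) + (-45) + (-6) + (-24) + (0) + (6) + (2) = -57
Area = |Σ|/2 = 28.5.

28.5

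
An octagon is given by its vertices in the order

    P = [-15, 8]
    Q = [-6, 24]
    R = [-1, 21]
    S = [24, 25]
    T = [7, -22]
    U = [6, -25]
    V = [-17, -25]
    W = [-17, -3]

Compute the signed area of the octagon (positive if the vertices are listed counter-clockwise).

-1409.5

Apply Gauss's area formula: 2A = Σ (x_i·y_{i+1} − x_{i+1}·y_i), indices taken mod 8.
Cross-terms: -312, -102, -529, -703, -43, -575, -374, -181  ⇒  Σ = -2819
Signed area = Σ/2 = -1409.5 (negative ⇒ clockwise traversal).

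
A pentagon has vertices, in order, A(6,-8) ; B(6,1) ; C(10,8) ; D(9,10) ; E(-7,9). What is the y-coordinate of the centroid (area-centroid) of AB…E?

Apply the shoelace (surveyor's) formula. First the cross-terms c_i = x_i·y_{i+1} − x_{i+1}·y_i:
  54, 38, 28, 151, 2  ⇒  2A = 273, A = 136.5.
Then Σ (y_i + y_{i+1})·c_i = 3339, so ȳ = 3339 / (6·136.5) = 53/13.

53/13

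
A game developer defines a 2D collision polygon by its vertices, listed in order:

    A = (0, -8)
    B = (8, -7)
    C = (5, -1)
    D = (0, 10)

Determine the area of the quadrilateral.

Apply the surveyor's formula: 2A = Σ (x_i·y_{i+1} − x_{i+1}·y_i), indices taken mod 4.
A→B: (0)(-7) − (8)(-8) = 64
B→C: (8)(-1) − (5)(-7) = 27
C→D: (5)(10) − (0)(-1) = 50
D→A: (0)(-8) − (0)(10) = 0
Σ = 141
Area = |Σ|/2 = 70.5.

70.5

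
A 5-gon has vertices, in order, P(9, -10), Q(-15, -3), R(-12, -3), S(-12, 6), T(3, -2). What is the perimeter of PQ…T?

64

|PQ| = √((-24)² + (7)²) = √625 = 25
|QR| = √((3)² + (0)²) = √9 = 3
|RS| = √((0)² + (9)²) = √81 = 9
|ST| = √((15)² + (-8)²) = √289 = 17
|TP| = √((6)² + (-8)²) = √100 = 10
Perimeter = 25 + 3 + 9 + 17 + 10 = 64.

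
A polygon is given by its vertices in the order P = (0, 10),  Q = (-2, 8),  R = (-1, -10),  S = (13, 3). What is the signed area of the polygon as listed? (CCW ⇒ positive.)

Σ = (20) + (28) + (127) + (130) = 305
Signed area = Σ/2 = 152.5 (positive ⇒ counter-clockwise traversal).

152.5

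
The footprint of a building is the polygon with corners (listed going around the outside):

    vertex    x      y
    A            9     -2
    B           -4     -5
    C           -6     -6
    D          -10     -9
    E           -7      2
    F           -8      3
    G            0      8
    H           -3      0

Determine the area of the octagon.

93.5

A→B: (9)(-5) − (-4)(-2) = -53
B→C: (-4)(-6) − (-6)(-5) = -6
C→D: (-6)(-9) − (-10)(-6) = -6
D→E: (-10)(2) − (-7)(-9) = -83
E→F: (-7)(3) − (-8)(2) = -5
F→G: (-8)(8) − (0)(3) = -64
G→H: (0)(0) − (-3)(8) = 24
H→A: (-3)(-2) − (9)(0) = 6
Σ = -187
Area = |Σ|/2 = 93.5.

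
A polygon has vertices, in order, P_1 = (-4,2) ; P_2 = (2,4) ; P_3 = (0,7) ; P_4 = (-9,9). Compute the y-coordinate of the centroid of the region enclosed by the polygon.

Apply the surveyor's formula. First the cross-terms c_i = x_i·y_{i+1} − x_{i+1}·y_i:
  -20, 14, 63, 18  ⇒  2A = 75, A = 37.5.
Then Σ (y_i + y_{i+1})·c_i = 1240, so ȳ = 1240 / (6·37.5) = 248/45.

248/45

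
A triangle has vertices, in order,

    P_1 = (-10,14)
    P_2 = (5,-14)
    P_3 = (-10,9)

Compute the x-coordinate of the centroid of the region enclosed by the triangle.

Apply Gauss's area formula. First the cross-terms c_i = x_i·y_{i+1} − x_{i+1}·y_i:
  70, -95, -50  ⇒  2A = -75, A = -37.5.
Then Σ (x_i + x_{i+1})·c_i = 1125, so x̄ = 1125 / (6·(-37.5)) = -5.

-5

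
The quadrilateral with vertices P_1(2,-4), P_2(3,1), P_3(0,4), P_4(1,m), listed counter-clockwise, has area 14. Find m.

-5

Write out the shoelace sum; only the two edges meeting at P_4 involve m:
2·Area = [(0·m − 1·4) + (1·(-4) − 2·m)] + 26
       = -2·m + 18 = 28
⇒ m = -5.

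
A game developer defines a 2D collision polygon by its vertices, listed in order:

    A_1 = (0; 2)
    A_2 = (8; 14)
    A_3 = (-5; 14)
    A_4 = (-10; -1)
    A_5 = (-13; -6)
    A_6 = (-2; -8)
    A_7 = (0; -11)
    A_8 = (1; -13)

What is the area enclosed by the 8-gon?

Σ = (-16) + (182) + (145) + (47) + (92) + (22) + (11) + (2) = 485
Area = |Σ|/2 = 242.5.

242.5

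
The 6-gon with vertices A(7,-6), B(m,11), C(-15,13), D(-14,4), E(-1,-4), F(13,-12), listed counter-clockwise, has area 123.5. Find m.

Write out the shoelace sum; only the two edges meeting at B involve m:
2·Area = [(7·11 − m·(-6)) + (m·13 − (-15)·11)] + 252
       = 19·m + 494 = 247
⇒ m = -13.

-13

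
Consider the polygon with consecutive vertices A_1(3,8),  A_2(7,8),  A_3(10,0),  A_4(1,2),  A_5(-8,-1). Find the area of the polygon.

Cross-terms: -32, -80, 20, 15, -61  ⇒  Σ = -138
Area = |Σ|/2 = 69.

69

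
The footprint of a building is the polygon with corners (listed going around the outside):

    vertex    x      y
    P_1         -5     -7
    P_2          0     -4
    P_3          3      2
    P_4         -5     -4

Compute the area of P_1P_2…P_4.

22.5

P_1→P_2: (-5)(-4) − (0)(-7) = 20
P_2→P_3: (0)(2) − (3)(-4) = 12
P_3→P_4: (3)(-4) − (-5)(2) = -2
P_4→P_1: (-5)(-7) − (-5)(-4) = 15
Σ = 45
Area = |Σ|/2 = 22.5.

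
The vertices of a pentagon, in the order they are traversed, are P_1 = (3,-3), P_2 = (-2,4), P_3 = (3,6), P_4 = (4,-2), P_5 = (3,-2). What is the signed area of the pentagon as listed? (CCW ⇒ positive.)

-26.5

Apply Gauss's area formula: 2A = Σ (x_i·y_{i+1} − x_{i+1}·y_i), indices taken mod 5.
Σ = (6) + (-24) + (-30) + (-2) + (-3) = -53
Signed area = Σ/2 = -26.5 (negative ⇒ clockwise traversal).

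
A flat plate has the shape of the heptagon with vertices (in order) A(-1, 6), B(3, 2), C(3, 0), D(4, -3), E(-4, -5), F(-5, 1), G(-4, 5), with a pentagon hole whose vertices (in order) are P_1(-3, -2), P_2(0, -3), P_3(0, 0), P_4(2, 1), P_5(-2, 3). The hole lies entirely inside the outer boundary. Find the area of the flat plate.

Outer boundary:
Σ = (-20) + (-6) + (-9) + (-32) + (-29) + (-21) + (-19) = -136
Area = |Σ|/2 = 68.
Hole:
Apply the surveyor's formula: 2A = Σ (x_i·y_{i+1} − x_{i+1}·y_i), indices taken mod 5.
Σ = (9) + (0) + (0) + (8) + (13) = 30
Area = |Σ|/2 = 15.
Net area = 68 − 15 = 53.

53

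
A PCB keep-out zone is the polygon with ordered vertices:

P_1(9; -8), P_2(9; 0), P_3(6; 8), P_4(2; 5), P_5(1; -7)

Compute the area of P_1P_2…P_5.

97

Apply the shoelace (surveyor's) formula: 2A = Σ (x_i·y_{i+1} − x_{i+1}·y_i), indices taken mod 5.
Cross-terms: 72, 72, 14, -19, 55  ⇒  Σ = 194
Area = |Σ|/2 = 97.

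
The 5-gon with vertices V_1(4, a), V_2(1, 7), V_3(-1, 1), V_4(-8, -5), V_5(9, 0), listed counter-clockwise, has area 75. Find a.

The doubled signed area Σ (x_i y_{i+1} − x_{i+1} y_i) is linear in a.
With a=0 it equals 94; the coefficient of a is 8 (from the two edges through V_1).
So 8·a + 94 = 2·75 = 150 ⇒ a = 7.

7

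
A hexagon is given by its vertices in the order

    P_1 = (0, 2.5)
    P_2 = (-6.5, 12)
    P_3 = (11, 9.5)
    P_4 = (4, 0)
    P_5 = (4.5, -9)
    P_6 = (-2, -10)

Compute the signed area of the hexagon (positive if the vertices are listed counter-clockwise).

-159.75

Apply the shoelace (surveyor's) formula: 2A = Σ (x_i·y_{i+1} − x_{i+1}·y_i), indices taken mod 6.
P_1→P_2: (0)(12) − (-6.5)(2.5) = 16.25
P_2→P_3: (-6.5)(9.5) − (11)(12) = -193.75
P_3→P_4: (11)(0) − (4)(9.5) = -38
P_4→P_5: (4)(-9) − (4.5)(0) = -36
P_5→P_6: (4.5)(-10) − (-2)(-9) = -63
P_6→P_1: (-2)(2.5) − (0)(-10) = -5
Σ = -319.5
Signed area = Σ/2 = -159.75 (negative ⇒ clockwise traversal).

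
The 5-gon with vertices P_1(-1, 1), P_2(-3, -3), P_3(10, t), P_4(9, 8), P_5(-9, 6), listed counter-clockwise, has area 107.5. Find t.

The doubled signed area Σ (x_i y_{i+1} − x_{i+1} y_i) is linear in t.
With t=0 it equals 239; the coefficient of t is -12 (from the two edges through P_3).
So -12·t + 239 = 2·107.5 = 215 ⇒ t = 2.

2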